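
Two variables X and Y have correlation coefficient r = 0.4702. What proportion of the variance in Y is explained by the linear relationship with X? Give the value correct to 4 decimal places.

0.2211

r² = (0.4702)² = 0.2211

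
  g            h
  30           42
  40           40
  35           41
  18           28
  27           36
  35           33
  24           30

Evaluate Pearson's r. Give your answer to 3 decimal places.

0.725

n = 7, Σg = 209, Σh = 250, Σg² = 6579, Σh² = 9114, Σgh = 7646
nΣgh − ΣgΣh = 53522 − 52250 = 1272
nΣg² − (Σg)² = 46053 − 43681 = 2372; nΣh² − (Σh)² = 63798 − 62500 = 1298
r = 1272 / √(2372 × 1298) = 1272 / 1754.6669 ≈ 0.725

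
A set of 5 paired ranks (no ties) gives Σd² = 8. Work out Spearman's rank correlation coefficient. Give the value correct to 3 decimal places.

ρ = 1 − 6Σd² / [n(n²−1)] = 1 − 6×8 / (5×24)
  = 1 − 48/120 = 1 − 0.4000 ≈ 0.600

0.600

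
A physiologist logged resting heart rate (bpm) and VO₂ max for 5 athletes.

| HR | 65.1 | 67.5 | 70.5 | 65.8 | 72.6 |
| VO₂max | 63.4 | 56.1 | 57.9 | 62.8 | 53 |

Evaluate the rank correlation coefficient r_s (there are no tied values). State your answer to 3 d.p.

Rank HR: 1, 3, 4, 2, 5
Rank VO₂max: 5, 2, 3, 4, 1
d = rank(HR) − rank(VO₂max): -4, 1, 1, -2, 4; Σd² = 38
ρ = 1 − 6Σd² / [n(n²−1)] = 1 − 6×38 / (5×24) = 1 − 228/120 ≈ -0.900

-0.900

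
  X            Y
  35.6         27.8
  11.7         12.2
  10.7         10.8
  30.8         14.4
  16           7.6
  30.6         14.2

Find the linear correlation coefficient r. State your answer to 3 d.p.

0.741

n = 6, ΣX = 135.4, ΣY = 87, ΣX² = 3659.74, ΣY² = 1505.08, ΣXY = 2247.62
nΣXY − ΣXΣY = 13485.72 − 11779.8 = 1705.92
nΣX² − (ΣX)² = 21958.44 − 18333.16 = 3625.28; nΣY² − (ΣY)² = 9030.48 − 7569 = 1461.48
r = 1705.92 / √(3625.28 × 1461.48) = 1705.92 / 2301.7980 ≈ 0.741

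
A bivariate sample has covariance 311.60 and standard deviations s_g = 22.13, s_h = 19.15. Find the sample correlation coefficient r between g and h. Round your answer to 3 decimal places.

0.735

r = Cov(g,h) / (s_g · s_h) = 311.60 / (22.13 × 19.15)
  = 311.60 / 423.7895 ≈ 0.735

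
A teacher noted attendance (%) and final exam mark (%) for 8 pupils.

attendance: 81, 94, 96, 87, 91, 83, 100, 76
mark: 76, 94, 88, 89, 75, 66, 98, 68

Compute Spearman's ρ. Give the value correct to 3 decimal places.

Rank attendance: 2, 6, 7, 4, 5, 3, 8, 1
Rank mark: 4, 7, 5, 6, 3, 1, 8, 2
d = rank(attendance) − rank(mark): -2, -1, 2, -2, 2, 2, 0, -1; Σd² = 22
ρ = 1 − 6Σd² / [n(n²−1)] = 1 − 6×22 / (8×63) = 1 − 132/504 ≈ 0.738

0.738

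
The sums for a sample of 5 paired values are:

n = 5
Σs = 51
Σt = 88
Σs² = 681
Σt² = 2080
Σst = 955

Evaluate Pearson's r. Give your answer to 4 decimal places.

r = (nΣst − ΣsΣt) / √[(nΣs² − (Σs)²)(nΣt² − (Σt)²)]
Numerator: 5×955 − 51×88 = 287
Denominator: √[(3405 − 2601)(10400 − 7744)] = √[804 × 2656] = 1461.3090
r = 287 / 1461.3090 ≈ 0.1964

0.1964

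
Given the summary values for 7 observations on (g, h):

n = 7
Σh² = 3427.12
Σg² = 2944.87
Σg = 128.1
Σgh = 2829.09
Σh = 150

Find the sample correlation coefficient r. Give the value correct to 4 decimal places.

r = (nΣgh − ΣgΣh) / √[(nΣg² − (Σg)²)(nΣh² − (Σh)²)]
Numerator: 7×2829.09 − 128.1×150 = 588.63
Denominator: √[(20614.09 − 16409.61)(23989.84 − 22500)] = √[4204.48 × 1489.84] = 2502.7989
r = 588.63 / 2502.7989 ≈ 0.2352

0.2352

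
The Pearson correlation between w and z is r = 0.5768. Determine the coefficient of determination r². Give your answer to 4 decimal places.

0.3327

r² = (0.5768)² = 0.3327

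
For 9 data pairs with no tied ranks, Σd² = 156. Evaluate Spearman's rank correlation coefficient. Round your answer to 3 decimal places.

ρ = 1 − 6Σd² / [n(n²−1)] = 1 − 6×156 / (9×80)
  = 1 − 936/720 = 1 − 1.3000 ≈ -0.300

-0.300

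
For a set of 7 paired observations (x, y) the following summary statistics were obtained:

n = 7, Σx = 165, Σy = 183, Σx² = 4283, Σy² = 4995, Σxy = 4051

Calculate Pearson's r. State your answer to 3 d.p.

-0.911

r = (nΣxy − ΣxΣy) / √[(nΣx² − (Σx)²)(nΣy² − (Σy)²)]
Numerator: 7×4051 − 165×183 = -1838
Denominator: √[(29981 − 27225)(34965 − 33489)] = √[2756 × 1476] = 2016.8927
r = -1838 / 2016.8927 ≈ -0.911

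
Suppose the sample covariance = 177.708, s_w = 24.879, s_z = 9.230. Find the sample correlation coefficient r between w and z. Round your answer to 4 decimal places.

r = Cov(w,z) / (s_w · s_z) = 177.708 / (24.879 × 9.230)
  = 177.708 / 229.6332 ≈ 0.7739

0.7739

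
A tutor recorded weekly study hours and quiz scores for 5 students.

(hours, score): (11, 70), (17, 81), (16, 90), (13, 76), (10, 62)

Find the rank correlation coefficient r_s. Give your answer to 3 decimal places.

Rank hours: 2, 5, 4, 3, 1
Rank score: 2, 4, 5, 3, 1
d = rank(hours) − rank(score): 0, 1, -1, 0, 0; Σd² = 2
ρ = 1 − 6Σd² / [n(n²−1)] = 1 − 6×2 / (5×24) = 1 − 12/120 ≈ 0.900

0.900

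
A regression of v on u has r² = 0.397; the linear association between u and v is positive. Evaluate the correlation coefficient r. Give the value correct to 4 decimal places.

0.6301

|r| = √0.397 = 0.6301
The association is positive, so r = 0.6301.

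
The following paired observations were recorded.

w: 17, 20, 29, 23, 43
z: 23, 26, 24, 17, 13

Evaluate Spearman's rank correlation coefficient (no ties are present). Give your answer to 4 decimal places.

Rank w: 1, 2, 4, 3, 5
Rank z: 3, 5, 4, 2, 1
d = rank(w) − rank(z): -2, -3, 0, 1, 4; Σd² = 30
ρ = 1 − 6Σd² / [n(n²−1)] = 1 − 6×30 / (5×24) = 1 − 180/120 ≈ -0.5000

-0.5000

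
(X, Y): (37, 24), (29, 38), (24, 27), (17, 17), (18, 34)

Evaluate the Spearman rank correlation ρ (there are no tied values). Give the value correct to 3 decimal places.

Rank X: 5, 4, 3, 1, 2
Rank Y: 2, 5, 3, 1, 4
d = rank(X) − rank(Y): 3, -1, 0, 0, -2; Σd² = 14
ρ = 1 − 6Σd² / [n(n²−1)] = 1 − 6×14 / (5×24) = 1 − 84/120 ≈ 0.300

0.300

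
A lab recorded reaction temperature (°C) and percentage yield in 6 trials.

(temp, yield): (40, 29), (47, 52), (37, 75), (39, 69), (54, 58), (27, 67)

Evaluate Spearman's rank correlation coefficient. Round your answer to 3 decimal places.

Rank temp: 4, 5, 2, 3, 6, 1
Rank yield: 1, 2, 6, 5, 3, 4
d = rank(temp) − rank(yield): 3, 3, -4, -2, 3, -3; Σd² = 56
ρ = 1 − 6Σd² / [n(n²−1)] = 1 − 6×56 / (6×35) = 1 − 336/210 ≈ -0.600

-0.600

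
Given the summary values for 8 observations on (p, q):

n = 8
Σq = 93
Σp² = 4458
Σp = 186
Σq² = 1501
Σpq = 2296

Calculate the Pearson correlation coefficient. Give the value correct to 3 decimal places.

r = (nΣpq − ΣpΣq) / √[(nΣp² − (Σp)²)(nΣq² − (Σq)²)]
Numerator: 8×2296 − 186×93 = 1070
Denominator: √[(35664 − 34596)(12008 − 8649)] = √[1068 × 3359] = 1894.0465
r = 1070 / 1894.0465 ≈ 0.565

0.565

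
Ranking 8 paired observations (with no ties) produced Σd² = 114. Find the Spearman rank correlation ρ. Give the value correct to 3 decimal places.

-0.357

ρ = 1 − 6Σd² / [n(n²−1)] = 1 − 6×114 / (8×63)
  = 1 − 684/504 = 1 − 1.3571 ≈ -0.357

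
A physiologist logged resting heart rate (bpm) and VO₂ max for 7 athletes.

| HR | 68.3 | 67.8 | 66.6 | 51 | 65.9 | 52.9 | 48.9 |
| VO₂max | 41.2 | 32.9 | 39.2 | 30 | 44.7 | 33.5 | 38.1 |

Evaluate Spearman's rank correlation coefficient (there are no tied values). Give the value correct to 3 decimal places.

Rank HR: 7, 6, 5, 2, 4, 3, 1
Rank VO₂max: 6, 2, 5, 1, 7, 3, 4
d = rank(HR) − rank(VO₂max): 1, 4, 0, 1, -3, 0, -3; Σd² = 36
ρ = 1 − 6Σd² / [n(n²−1)] = 1 − 6×36 / (7×48) = 1 − 216/336 ≈ 0.357

0.357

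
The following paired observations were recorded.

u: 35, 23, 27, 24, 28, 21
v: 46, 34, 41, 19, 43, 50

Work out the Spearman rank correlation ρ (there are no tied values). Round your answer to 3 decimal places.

0.086

Rank u: 6, 2, 4, 3, 5, 1
Rank v: 5, 2, 3, 1, 4, 6
d = rank(u) − rank(v): 1, 0, 1, 2, 1, -5; Σd² = 32
ρ = 1 − 6Σd² / [n(n²−1)] = 1 − 6×32 / (6×35) = 1 − 192/210 ≈ 0.086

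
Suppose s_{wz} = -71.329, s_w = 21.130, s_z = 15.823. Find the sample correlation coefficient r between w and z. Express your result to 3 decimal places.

r = Cov(w,z) / (s_w · s_z) = -71.329 / (21.130 × 15.823)
  = -71.329 / 334.3400 ≈ -0.213

-0.213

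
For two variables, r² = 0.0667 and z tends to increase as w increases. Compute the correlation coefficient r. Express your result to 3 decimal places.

|r| = √0.0667 = 0.258
The association is positive, so r = 0.258.

0.258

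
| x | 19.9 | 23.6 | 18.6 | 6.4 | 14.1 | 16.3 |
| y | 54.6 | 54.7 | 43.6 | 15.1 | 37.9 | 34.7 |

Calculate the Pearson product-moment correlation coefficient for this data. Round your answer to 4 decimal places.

0.9599

n = 6, Σx = 98.9, Σy = 240.6, Σx² = 1804.39, Σy² = 10742.72, Σxy = 4385.06
nΣxy − ΣxΣy = 26310.36 − 23795.34 = 2515.02
nΣx² − (Σx)² = 10826.34 − 9781.21 = 1045.13; nΣy² − (Σy)² = 64456.32 − 57888.36 = 6567.96
r = 2515.02 / √(1045.13 × 6567.96) = 2515.02 / 2619.9947 ≈ 0.9599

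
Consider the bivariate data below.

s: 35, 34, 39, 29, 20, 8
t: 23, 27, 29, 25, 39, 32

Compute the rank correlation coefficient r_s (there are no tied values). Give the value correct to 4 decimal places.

-0.5429

Rank s: 5, 4, 6, 3, 2, 1
Rank t: 1, 3, 4, 2, 6, 5
d = rank(s) − rank(t): 4, 1, 2, 1, -4, -4; Σd² = 54
ρ = 1 − 6Σd² / [n(n²−1)] = 1 − 6×54 / (6×35) = 1 − 324/210 ≈ -0.5429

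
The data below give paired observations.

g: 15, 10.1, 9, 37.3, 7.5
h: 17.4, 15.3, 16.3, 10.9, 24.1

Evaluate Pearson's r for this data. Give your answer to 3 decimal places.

n = 5, Σg = 78.9, Σh = 84, Σg² = 1855.55, Σh² = 1502.16, Σgh = 1149.55
nΣgh − ΣgΣh = 5747.75 − 6627.6 = -879.85
nΣg² − (Σg)² = 9277.75 − 6225.21 = 3052.54; nΣh² − (Σh)² = 7510.8 − 7056 = 454.8
r = -879.85 / √(3052.54 × 454.8) = -879.85 / 1178.2594 ≈ -0.747

-0.747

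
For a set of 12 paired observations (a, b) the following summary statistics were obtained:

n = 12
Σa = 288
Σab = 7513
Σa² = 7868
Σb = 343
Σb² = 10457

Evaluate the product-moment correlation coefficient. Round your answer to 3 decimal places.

-0.910

r = (nΣab − ΣaΣb) / √[(nΣa² − (Σa)²)(nΣb² − (Σb)²)]
Numerator: 12×7513 − 288×343 = -8628
Denominator: √[(94416 − 82944)(125484 − 117649)] = √[11472 × 7835] = 9480.6709
r = -8628 / 9480.6709 ≈ -0.910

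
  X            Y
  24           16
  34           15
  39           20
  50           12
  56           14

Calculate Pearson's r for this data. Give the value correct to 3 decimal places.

-0.452

n = 5, ΣX = 203, ΣY = 77, ΣX² = 8889, ΣY² = 1221, ΣXY = 3058
nΣXY − ΣXΣY = 15290 − 15631 = -341
nΣX² − (ΣX)² = 44445 − 41209 = 3236; nΣY² − (ΣY)² = 6105 − 5929 = 176
r = -341 / √(3236 × 176) = -341 / 754.6761 ≈ -0.452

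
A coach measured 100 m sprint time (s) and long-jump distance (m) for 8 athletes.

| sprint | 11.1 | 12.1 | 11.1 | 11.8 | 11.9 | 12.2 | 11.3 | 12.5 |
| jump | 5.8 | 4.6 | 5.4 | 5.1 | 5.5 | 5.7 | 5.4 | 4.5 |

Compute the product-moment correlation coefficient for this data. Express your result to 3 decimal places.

-0.606

n = 8, Σx = 94, Σy = 42, Σx² = 1106.46, Σy² = 222.12, Σxy = 492.42
nΣxy − ΣxΣy = 3939.36 − 3948 = -8.64
nΣx² − (Σx)² = 8851.68 − 8836 = 15.68; nΣy² − (Σy)² = 1776.96 − 1764 = 12.96
r = -8.64 / √(15.68 × 12.96) = -8.64 / 14.2553 ≈ -0.606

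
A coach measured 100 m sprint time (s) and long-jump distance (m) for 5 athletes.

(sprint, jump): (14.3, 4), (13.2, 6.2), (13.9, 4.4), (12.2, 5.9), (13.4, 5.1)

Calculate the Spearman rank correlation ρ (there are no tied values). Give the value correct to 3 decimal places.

-0.900

Rank sprint: 5, 2, 4, 1, 3
Rank jump: 1, 5, 2, 4, 3
d = rank(sprint) − rank(jump): 4, -3, 2, -3, 0; Σd² = 38
ρ = 1 − 6Σd² / [n(n²−1)] = 1 − 6×38 / (5×24) = 1 − 228/120 ≈ -0.900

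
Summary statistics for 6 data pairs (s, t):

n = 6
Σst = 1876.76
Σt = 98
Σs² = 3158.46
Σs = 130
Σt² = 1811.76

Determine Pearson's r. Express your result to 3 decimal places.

r = (nΣst − ΣsΣt) / √[(nΣs² − (Σs)²)(nΣt² − (Σt)²)]
Numerator: 6×1876.76 − 130×98 = -1479.44
Denominator: √[(18950.76 − 16900)(10870.56 − 9604)] = √[2050.76 × 1266.56] = 1611.6484
r = -1479.44 / 1611.6484 ≈ -0.918

-0.918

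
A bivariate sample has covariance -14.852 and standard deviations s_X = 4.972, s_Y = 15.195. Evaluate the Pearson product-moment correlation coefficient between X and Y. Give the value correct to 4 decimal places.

r = Cov(X,Y) / (s_X · s_Y) = -14.852 / (4.972 × 15.195)
  = -14.852 / 75.5495 ≈ -0.1966

-0.1966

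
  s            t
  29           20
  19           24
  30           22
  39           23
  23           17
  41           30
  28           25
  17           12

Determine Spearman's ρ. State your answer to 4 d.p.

0.5476

Rank s: 5, 2, 6, 7, 3, 8, 4, 1
Rank t: 3, 6, 4, 5, 2, 8, 7, 1
d = rank(s) − rank(t): 2, -4, 2, 2, 1, 0, -3, 0; Σd² = 38
ρ = 1 − 6Σd² / [n(n²−1)] = 1 − 6×38 / (8×63) = 1 − 228/504 ≈ 0.5476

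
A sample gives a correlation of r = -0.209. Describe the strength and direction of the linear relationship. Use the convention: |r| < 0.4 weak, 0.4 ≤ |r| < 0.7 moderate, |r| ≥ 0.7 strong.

r = -0.209 < 0 so the relationship is negative.
|r| = 0.209, which falls in the weak range.

weak negative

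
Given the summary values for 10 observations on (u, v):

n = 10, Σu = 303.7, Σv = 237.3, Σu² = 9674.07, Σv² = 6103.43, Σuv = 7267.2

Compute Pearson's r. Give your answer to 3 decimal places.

r = (nΣuv − ΣuΣv) / √[(nΣu² − (Σu)²)(nΣv² − (Σv)²)]
Numerator: 10×7267.2 − 303.7×237.3 = 603.99
Denominator: √[(96740.7 − 92233.69)(61034.3 − 56311.29)] = √[4507.01 × 4723.01] = 4613.7461
r = 603.99 / 4613.7461 ≈ 0.131

0.131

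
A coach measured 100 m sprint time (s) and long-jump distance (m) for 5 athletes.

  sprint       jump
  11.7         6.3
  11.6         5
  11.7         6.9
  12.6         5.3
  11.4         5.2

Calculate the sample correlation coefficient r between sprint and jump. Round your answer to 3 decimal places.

n = 5, Σx = 59, Σy = 28.7, Σx² = 697.06, Σy² = 167.43, Σxy = 338.5
nΣxy − ΣxΣy = 1692.5 − 1693.3 = -0.8
nΣx² − (Σx)² = 3485.3 − 3481 = 4.3; nΣy² − (Σy)² = 837.15 − 823.69 = 13.46
r = -0.8 / √(4.3 × 13.46) = -0.8 / 7.6078 ≈ -0.105

-0.105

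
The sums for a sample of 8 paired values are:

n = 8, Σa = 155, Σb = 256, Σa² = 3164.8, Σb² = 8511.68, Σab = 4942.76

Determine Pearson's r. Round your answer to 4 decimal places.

-0.0758

r = (nΣab − ΣaΣb) / √[(nΣa² − (Σa)²)(nΣb² − (Σb)²)]
Numerator: 8×4942.76 − 155×256 = -137.92
Denominator: √[(25318.4 − 24025)(68093.44 − 65536)] = √[1293.4 × 2557.44] = 1818.7339
r = -137.92 / 1818.7339 ≈ -0.0758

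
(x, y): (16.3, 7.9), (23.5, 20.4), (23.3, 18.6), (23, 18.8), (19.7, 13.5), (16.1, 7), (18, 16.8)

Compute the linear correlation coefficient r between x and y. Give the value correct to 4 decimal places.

n = 7, Σx = 139.9, Σy = 103, Σx² = 2861.13, Σy² = 1691.46, Σxy = 2155
nΣxy − ΣxΣy = 15085 − 14409.7 = 675.3
nΣx² − (Σx)² = 20027.91 − 19572.01 = 455.9; nΣy² − (Σy)² = 11840.22 − 10609 = 1231.22
r = 675.3 / √(455.9 × 1231.22) = 675.3 / 749.2084 ≈ 0.9014

0.9014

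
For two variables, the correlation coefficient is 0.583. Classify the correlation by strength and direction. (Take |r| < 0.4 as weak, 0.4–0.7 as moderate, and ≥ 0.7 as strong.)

moderate positive

r = 0.583 > 0 so the relationship is positive.
|r| = 0.583, which falls in the moderate range.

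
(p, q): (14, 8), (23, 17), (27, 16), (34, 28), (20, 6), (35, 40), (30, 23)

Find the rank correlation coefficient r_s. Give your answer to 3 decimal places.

0.929

Rank p: 1, 3, 4, 6, 2, 7, 5
Rank q: 2, 4, 3, 6, 1, 7, 5
d = rank(p) − rank(q): -1, -1, 1, 0, 1, 0, 0; Σd² = 4
ρ = 1 − 6Σd² / [n(n²−1)] = 1 − 6×4 / (7×48) = 1 − 24/336 ≈ 0.929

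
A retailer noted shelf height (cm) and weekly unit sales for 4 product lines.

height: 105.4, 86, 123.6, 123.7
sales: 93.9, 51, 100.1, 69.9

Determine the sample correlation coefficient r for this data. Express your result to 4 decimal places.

0.6277

n = 4, Σx = 438.7, Σy = 314.9, Σx² = 49083.81, Σy² = 26324.23, Σxy = 35302.05
nΣxy − ΣxΣy = 141208.2 − 138146.63 = 3061.57
nΣx² − (Σx)² = 196335.24 − 192457.69 = 3877.55; nΣy² − (Σy)² = 105296.92 − 99162.01 = 6134.91
r = 3061.57 / √(3877.55 × 6134.91) = 3061.57 / 4877.3374 ≈ 0.6277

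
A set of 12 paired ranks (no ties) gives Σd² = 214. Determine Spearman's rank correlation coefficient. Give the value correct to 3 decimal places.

0.252

ρ = 1 − 6Σd² / [n(n²−1)] = 1 − 6×214 / (12×143)
  = 1 − 1284/1716 = 1 − 0.7483 ≈ 0.252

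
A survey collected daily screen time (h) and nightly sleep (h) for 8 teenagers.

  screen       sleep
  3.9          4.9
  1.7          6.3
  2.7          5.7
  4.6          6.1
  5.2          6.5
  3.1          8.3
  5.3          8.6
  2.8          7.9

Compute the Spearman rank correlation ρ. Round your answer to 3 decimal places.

Rank screen: 5, 1, 2, 6, 7, 4, 8, 3
Rank sleep: 1, 4, 2, 3, 5, 7, 8, 6
d = rank(screen) − rank(sleep): 4, -3, 0, 3, 2, -3, 0, -3; Σd² = 56
ρ = 1 − 6Σd² / [n(n²−1)] = 1 − 6×56 / (8×63) = 1 − 336/504 ≈ 0.333

0.333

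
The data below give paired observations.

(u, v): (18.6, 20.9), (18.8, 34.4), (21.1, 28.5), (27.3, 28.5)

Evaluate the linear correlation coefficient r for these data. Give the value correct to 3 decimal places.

0.089

n = 4, Σu = 85.8, Σv = 112.3, Σu² = 1889.9, Σv² = 3244.67, Σuv = 2414.86
nΣuv − ΣuΣv = 9659.44 − 9635.34 = 24.1
nΣu² − (Σu)² = 7559.6 − 7361.64 = 197.96; nΣv² − (Σv)² = 12978.68 − 12611.29 = 367.39
r = 24.1 / √(197.96 × 367.39) = 24.1 / 269.6823 ≈ 0.089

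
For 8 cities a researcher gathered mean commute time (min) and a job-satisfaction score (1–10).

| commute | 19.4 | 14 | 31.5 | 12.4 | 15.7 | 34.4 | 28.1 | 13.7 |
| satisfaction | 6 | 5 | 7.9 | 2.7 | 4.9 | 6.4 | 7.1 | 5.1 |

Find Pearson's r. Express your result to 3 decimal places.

n = 8, Σx = 169.2, Σy = 45.1, Σx² = 4125.52, Σy² = 272.09, Σxy = 1035.2
nΣxy − ΣxΣy = 8281.6 − 7630.92 = 650.68
nΣx² − (Σx)² = 33004.16 − 28628.64 = 4375.52; nΣy² − (Σy)² = 2176.72 − 2034.01 = 142.71
r = 650.68 / √(4375.52 × 142.71) = 650.68 / 790.2091 ≈ 0.823

0.823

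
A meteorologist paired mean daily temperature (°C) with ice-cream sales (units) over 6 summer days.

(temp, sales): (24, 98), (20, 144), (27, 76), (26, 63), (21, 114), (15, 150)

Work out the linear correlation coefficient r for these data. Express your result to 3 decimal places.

n = 6, Σx = 133, Σy = 645, Σx² = 3047, Σy² = 75581, Σxy = 13566
nΣxy − ΣxΣy = 81396 − 85785 = -4389
nΣx² − (Σx)² = 18282 − 17689 = 593; nΣy² − (Σy)² = 453486 − 416025 = 37461
r = -4389 / √(593 × 37461) = -4389 / 4713.2126 ≈ -0.931

-0.931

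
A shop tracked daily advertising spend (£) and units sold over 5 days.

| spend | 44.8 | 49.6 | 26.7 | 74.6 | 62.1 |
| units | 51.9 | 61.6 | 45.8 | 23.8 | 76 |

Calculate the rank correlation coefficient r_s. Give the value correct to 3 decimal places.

Rank spend: 2, 3, 1, 5, 4
Rank units: 3, 4, 2, 1, 5
d = rank(spend) − rank(units): -1, -1, -1, 4, -1; Σd² = 20
ρ = 1 − 6Σd² / [n(n²−1)] = 1 − 6×20 / (5×24) = 1 − 120/120 ≈ 0.000

0.000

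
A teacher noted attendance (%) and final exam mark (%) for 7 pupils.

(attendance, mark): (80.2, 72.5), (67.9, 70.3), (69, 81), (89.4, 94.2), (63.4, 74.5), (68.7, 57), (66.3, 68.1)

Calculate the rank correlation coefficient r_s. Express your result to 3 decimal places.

0.464

Rank attendance: 6, 3, 5, 7, 1, 4, 2
Rank mark: 4, 3, 6, 7, 5, 1, 2
d = rank(attendance) − rank(mark): 2, 0, -1, 0, -4, 3, 0; Σd² = 30
ρ = 1 − 6Σd² / [n(n²−1)] = 1 − 6×30 / (7×48) = 1 − 180/336 ≈ 0.464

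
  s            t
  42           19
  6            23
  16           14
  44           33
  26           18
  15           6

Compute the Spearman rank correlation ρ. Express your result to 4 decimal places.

Rank s: 5, 1, 3, 6, 4, 2
Rank t: 4, 5, 2, 6, 3, 1
d = rank(s) − rank(t): 1, -4, 1, 0, 1, 1; Σd² = 20
ρ = 1 − 6Σd² / [n(n²−1)] = 1 − 6×20 / (6×35) = 1 − 120/210 ≈ 0.4286

0.4286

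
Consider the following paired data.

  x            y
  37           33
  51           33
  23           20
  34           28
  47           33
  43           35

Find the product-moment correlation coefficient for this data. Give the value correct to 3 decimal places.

0.867

n = 6, Σx = 235, Σy = 182, Σx² = 9713, Σy² = 5676, Σxy = 7372
nΣxy − ΣxΣy = 44232 − 42770 = 1462
nΣx² − (Σx)² = 58278 − 55225 = 3053; nΣy² − (Σy)² = 34056 − 33124 = 932
r = 1462 / √(3053 × 932) = 1462 / 1686.8302 ≈ 0.867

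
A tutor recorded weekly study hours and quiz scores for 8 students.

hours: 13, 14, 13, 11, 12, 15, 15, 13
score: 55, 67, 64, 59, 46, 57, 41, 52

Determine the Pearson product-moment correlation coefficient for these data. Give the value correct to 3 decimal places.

-0.133

n = 8, Σx = 106, Σy = 441, Σx² = 1418, Σy² = 24841, Σxy = 5832
nΣxy − ΣxΣy = 46656 − 46746 = -90
nΣx² − (Σx)² = 11344 − 11236 = 108; nΣy² − (Σy)² = 198728 − 194481 = 4247
r = -90 / √(108 × 4247) = -90 / 677.2562 ≈ -0.133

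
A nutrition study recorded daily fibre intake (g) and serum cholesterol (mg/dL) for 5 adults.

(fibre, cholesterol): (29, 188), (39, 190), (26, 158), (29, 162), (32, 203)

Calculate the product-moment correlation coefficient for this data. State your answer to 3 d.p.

0.608

n = 5, Σx = 155, Σy = 901, Σx² = 4903, Σy² = 163861, Σxy = 28164
nΣxy − ΣxΣy = 140820 − 139655 = 1165
nΣx² − (Σx)² = 24515 − 24025 = 490; nΣy² − (Σy)² = 819305 − 811801 = 7504
r = 1165 / √(490 × 7504) = 1165 / 1917.5401 ≈ 0.608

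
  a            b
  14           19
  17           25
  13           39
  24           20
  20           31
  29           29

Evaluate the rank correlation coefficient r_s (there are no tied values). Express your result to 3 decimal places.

Rank a: 2, 3, 1, 5, 4, 6
Rank b: 1, 3, 6, 2, 5, 4
d = rank(a) − rank(b): 1, 0, -5, 3, -1, 2; Σd² = 40
ρ = 1 − 6Σd² / [n(n²−1)] = 1 − 6×40 / (6×35) = 1 − 240/210 ≈ -0.143

-0.143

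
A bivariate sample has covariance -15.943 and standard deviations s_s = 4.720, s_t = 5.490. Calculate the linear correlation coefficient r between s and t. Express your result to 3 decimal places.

-0.615

r = Cov(s,t) / (s_s · s_t) = -15.943 / (4.720 × 5.490)
  = -15.943 / 25.9128 ≈ -0.615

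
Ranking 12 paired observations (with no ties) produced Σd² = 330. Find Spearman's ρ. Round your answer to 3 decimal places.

ρ = 1 − 6Σd² / [n(n²−1)] = 1 − 6×330 / (12×143)
  = 1 − 1980/1716 = 1 − 1.1538 ≈ -0.154

-0.154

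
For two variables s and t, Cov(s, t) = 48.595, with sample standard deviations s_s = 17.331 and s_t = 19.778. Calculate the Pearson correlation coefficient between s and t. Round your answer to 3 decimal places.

0.142

r = Cov(s,t) / (s_s · s_t) = 48.595 / (17.331 × 19.778)
  = 48.595 / 342.7725 ≈ 0.142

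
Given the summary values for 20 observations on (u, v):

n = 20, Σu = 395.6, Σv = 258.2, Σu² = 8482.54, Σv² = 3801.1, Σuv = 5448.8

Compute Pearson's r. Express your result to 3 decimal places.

0.616

r = (nΣuv − ΣuΣv) / √[(nΣu² − (Σu)²)(nΣv² − (Σv)²)]
Numerator: 20×5448.8 − 395.6×258.2 = 6832.08
Denominator: √[(169650.8 − 156499.36)(76022 − 66667.24)] = √[13151.44 × 9354.76] = 11091.8242
r = 6832.08 / 11091.8242 ≈ 0.616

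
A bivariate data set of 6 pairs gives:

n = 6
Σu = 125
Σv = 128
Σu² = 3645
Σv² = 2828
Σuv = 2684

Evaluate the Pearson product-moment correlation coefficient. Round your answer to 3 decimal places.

r = (nΣuv − ΣuΣv) / √[(nΣu² − (Σu)²)(nΣv² − (Σv)²)]
Numerator: 6×2684 − 125×128 = 104
Denominator: √[(21870 − 15625)(16968 − 16384)] = √[6245 × 584] = 1909.7330
r = 104 / 1909.7330 ≈ 0.054

0.054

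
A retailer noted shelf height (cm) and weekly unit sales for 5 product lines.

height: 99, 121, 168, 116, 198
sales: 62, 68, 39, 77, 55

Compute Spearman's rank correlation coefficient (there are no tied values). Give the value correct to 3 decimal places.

Rank height: 1, 3, 4, 2, 5
Rank sales: 3, 4, 1, 5, 2
d = rank(height) − rank(sales): -2, -1, 3, -3, 3; Σd² = 32
ρ = 1 − 6Σd² / [n(n²−1)] = 1 − 6×32 / (5×24) = 1 − 192/120 ≈ -0.600

-0.600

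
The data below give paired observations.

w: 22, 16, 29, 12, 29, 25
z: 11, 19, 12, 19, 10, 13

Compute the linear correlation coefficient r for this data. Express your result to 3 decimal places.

n = 6, Σw = 133, Σz = 84, Σw² = 3191, Σz² = 1256, Σwz = 1737
nΣwz − ΣwΣz = 10422 − 11172 = -750
nΣw² − (Σw)² = 19146 − 17689 = 1457; nΣz² − (Σz)² = 7536 − 7056 = 480
r = -750 / √(1457 × 480) = -750 / 836.2775 ≈ -0.897

-0.897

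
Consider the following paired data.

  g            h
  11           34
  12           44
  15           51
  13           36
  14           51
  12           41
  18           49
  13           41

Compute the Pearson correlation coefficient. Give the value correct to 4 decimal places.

0.7058

n = 8, Σg = 108, Σh = 347, Σg² = 1492, Σh² = 15353, Σgh = 4756
nΣgh − ΣgΣh = 38048 − 37476 = 572
nΣg² − (Σg)² = 11936 − 11664 = 272; nΣh² − (Σh)² = 122824 − 120409 = 2415
r = 572 / √(272 × 2415) = 572 / 810.4813 ≈ 0.7058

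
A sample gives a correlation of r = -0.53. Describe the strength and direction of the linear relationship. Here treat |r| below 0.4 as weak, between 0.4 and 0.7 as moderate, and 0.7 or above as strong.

moderate negative

r = -0.53 < 0 so the relationship is negative.
|r| = 0.53, which falls in the moderate range.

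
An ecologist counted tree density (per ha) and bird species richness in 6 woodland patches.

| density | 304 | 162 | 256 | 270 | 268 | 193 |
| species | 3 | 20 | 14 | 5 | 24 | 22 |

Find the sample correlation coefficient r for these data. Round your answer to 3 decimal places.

-0.647

n = 6, Σx = 1453, Σy = 88, Σx² = 366169, Σy² = 1690, Σxy = 19764
nΣxy − ΣxΣy = 118584 − 127864 = -9280
nΣx² − (Σx)² = 2197014 − 2111209 = 85805; nΣy² − (Σy)² = 10140 − 7744 = 2396
r = -9280 / √(85805 × 2396) = -9280 / 14338.3674 ≈ -0.647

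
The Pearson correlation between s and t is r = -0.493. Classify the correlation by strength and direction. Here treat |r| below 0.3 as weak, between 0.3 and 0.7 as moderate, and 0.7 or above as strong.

moderate negative

r = -0.493 < 0 so the relationship is negative.
|r| = 0.493, which falls in the moderate range.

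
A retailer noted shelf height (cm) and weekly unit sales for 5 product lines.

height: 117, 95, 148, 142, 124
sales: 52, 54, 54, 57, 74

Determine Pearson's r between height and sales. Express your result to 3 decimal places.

0.056

n = 5, Σx = 626, Σy = 291, Σx² = 80158, Σy² = 17261, Σxy = 36476
nΣxy − ΣxΣy = 182380 − 182166 = 214
nΣx² − (Σx)² = 400790 − 391876 = 8914; nΣy² − (Σy)² = 86305 − 84681 = 1624
r = 214 / √(8914 × 1624) = 214 / 3804.7780 ≈ 0.056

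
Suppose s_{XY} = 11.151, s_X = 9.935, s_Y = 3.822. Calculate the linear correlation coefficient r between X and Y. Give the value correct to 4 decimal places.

r = Cov(X,Y) / (s_X · s_Y) = 11.151 / (9.935 × 3.822)
  = 11.151 / 37.9716 ≈ 0.2937

0.2937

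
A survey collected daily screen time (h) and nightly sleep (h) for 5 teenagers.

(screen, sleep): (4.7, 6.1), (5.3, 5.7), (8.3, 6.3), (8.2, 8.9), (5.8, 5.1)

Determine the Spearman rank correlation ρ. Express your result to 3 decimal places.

Rank screen: 1, 2, 5, 4, 3
Rank sleep: 3, 2, 4, 5, 1
d = rank(screen) − rank(sleep): -2, 0, 1, -1, 2; Σd² = 10
ρ = 1 − 6Σd² / [n(n²−1)] = 1 − 6×10 / (5×24) = 1 − 60/120 ≈ 0.500

0.500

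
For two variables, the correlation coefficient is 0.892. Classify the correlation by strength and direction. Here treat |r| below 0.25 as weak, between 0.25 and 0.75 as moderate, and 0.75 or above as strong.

strong positive

r = 0.892 > 0 so the relationship is positive.
|r| = 0.892, which falls in the strong range.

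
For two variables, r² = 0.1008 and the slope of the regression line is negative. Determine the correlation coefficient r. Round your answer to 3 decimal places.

-0.317

|r| = √0.1008 = 0.317
The association is negative, so r = −0.317.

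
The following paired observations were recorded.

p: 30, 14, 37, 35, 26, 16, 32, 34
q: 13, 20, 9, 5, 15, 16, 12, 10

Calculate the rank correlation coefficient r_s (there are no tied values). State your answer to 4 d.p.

-0.9762

Rank p: 4, 1, 8, 7, 3, 2, 5, 6
Rank q: 5, 8, 2, 1, 6, 7, 4, 3
d = rank(p) − rank(q): -1, -7, 6, 6, -3, -5, 1, 3; Σd² = 166
ρ = 1 − 6Σd² / [n(n²−1)] = 1 − 6×166 / (8×63) = 1 − 996/504 ≈ -0.9762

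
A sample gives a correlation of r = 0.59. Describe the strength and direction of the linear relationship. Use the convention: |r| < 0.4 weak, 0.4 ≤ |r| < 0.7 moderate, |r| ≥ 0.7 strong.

moderate positive

r = 0.59 > 0 so the relationship is positive.
|r| = 0.59, which falls in the moderate range.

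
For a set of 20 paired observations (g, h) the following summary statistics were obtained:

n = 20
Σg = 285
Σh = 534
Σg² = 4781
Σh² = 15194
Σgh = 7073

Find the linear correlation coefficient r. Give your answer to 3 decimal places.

r = (nΣgh − ΣgΣh) / √[(nΣg² − (Σg)²)(nΣh² − (Σh)²)]
Numerator: 20×7073 − 285×534 = -10730
Denominator: √[(95620 − 81225)(303880 − 285156)] = √[14395 × 18724] = 16417.4292
r = -10730 / 16417.4292 ≈ -0.654

-0.654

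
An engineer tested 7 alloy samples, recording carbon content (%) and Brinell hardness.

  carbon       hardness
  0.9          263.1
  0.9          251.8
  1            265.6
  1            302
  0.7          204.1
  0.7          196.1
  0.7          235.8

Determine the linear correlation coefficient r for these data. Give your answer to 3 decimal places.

n = 7, Σx = 5.9, Σy = 1718.5, Σx² = 5.09, Σy² = 430085.87, Σxy = 1476.21
nΣxy − ΣxΣy = 10333.47 − 10139.15 = 194.32
nΣx² − (Σx)² = 35.63 − 34.81 = 0.82; nΣy² − (Σy)² = 3010601.09 − 2953242.25 = 57358.84
r = 194.32 / √(0.82 × 57358.84) = 194.32 / 216.8738 ≈ 0.896

0.896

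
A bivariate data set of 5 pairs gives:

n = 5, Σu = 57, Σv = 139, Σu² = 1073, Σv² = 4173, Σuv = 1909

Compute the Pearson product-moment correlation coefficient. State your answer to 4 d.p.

0.8974

r = (nΣuv − ΣuΣv) / √[(nΣu² − (Σu)²)(nΣv² − (Σv)²)]
Numerator: 5×1909 − 57×139 = 1622
Denominator: √[(5365 − 3249)(20865 − 19321)] = √[2116 × 1544] = 1807.5132
r = 1622 / 1807.5132 ≈ 0.8974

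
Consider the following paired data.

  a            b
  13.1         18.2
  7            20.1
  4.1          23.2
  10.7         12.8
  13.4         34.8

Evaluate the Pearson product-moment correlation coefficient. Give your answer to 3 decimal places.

n = 5, Σa = 48.3, Σb = 109.1, Σa² = 531.47, Σb² = 2648.37, Σab = 1077.52
nΣab − ΣaΣb = 5387.6 − 5269.53 = 118.07
nΣa² − (Σa)² = 2657.35 − 2332.89 = 324.46; nΣb² − (Σb)² = 13241.85 − 11902.81 = 1339.04
r = 118.07 / √(324.46 × 1339.04) = 118.07 / 659.1395 ≈ 0.179

0.179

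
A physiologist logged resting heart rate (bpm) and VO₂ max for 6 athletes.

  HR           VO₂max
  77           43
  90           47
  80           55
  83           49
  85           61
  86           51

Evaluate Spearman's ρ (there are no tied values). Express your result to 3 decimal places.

Rank HR: 1, 6, 2, 3, 4, 5
Rank VO₂max: 1, 2, 5, 3, 6, 4
d = rank(HR) − rank(VO₂max): 0, 4, -3, 0, -2, 1; Σd² = 30
ρ = 1 − 6Σd² / [n(n²−1)] = 1 − 6×30 / (6×35) = 1 − 180/210 ≈ 0.143

0.143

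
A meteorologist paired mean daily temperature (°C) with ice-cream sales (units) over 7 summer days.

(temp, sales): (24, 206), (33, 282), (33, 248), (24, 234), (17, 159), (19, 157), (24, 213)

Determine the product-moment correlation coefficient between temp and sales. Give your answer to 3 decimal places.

0.934

n = 7, Σx = 174, Σy = 1499, Σx² = 4556, Σy² = 333519, Σxy = 38848
nΣxy − ΣxΣy = 271936 − 260826 = 11110
nΣx² − (Σx)² = 31892 − 30276 = 1616; nΣy² − (Σy)² = 2334633 − 2247001 = 87632
r = 11110 / √(1616 × 87632) = 11110 / 11900.1392 ≈ 0.934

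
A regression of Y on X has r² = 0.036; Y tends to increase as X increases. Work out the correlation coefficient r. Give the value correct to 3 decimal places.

|r| = √0.036 = 0.190
The association is positive, so r = 0.190.

0.190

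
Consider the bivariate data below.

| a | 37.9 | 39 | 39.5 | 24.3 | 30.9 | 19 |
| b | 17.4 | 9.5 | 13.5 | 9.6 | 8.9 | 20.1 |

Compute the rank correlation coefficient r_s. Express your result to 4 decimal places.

-0.2571

Rank a: 4, 5, 6, 2, 3, 1
Rank b: 5, 2, 4, 3, 1, 6
d = rank(a) − rank(b): -1, 3, 2, -1, 2, -5; Σd² = 44
ρ = 1 − 6Σd² / [n(n²−1)] = 1 − 6×44 / (6×35) = 1 − 264/210 ≈ -0.2571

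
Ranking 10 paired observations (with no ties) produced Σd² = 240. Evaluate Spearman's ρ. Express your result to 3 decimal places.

-0.455

ρ = 1 − 6Σd² / [n(n²−1)] = 1 − 6×240 / (10×99)
  = 1 − 1440/990 = 1 − 1.4545 ≈ -0.455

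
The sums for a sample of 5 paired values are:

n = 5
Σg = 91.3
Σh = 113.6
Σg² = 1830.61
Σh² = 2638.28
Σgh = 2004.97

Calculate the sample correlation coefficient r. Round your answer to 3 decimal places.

-0.717

r = (nΣgh − ΣgΣh) / √[(nΣg² − (Σg)²)(nΣh² − (Σh)²)]
Numerator: 5×2004.97 − 91.3×113.6 = -346.83
Denominator: √[(9153.05 − 8335.69)(13191.4 − 12904.96)] = √[817.36 × 286.44] = 483.8642
r = -346.83 / 483.8642 ≈ -0.717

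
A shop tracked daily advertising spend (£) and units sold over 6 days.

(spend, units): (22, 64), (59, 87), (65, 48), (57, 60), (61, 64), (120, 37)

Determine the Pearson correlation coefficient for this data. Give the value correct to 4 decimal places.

-0.6041

n = 6, Σx = 384, Σy = 360, Σx² = 29560, Σy² = 23034, Σxy = 21425
nΣxy − ΣxΣy = 128550 − 138240 = -9690
nΣx² − (Σx)² = 177360 − 147456 = 29904; nΣy² − (Σy)² = 138204 − 129600 = 8604
r = -9690 / √(29904 × 8604) = -9690 / 16040.3870 ≈ -0.6041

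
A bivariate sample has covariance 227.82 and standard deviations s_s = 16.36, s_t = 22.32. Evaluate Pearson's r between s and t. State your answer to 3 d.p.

0.624

r = Cov(s,t) / (s_s · s_t) = 227.82 / (16.36 × 22.32)
  = 227.82 / 365.1552 ≈ 0.624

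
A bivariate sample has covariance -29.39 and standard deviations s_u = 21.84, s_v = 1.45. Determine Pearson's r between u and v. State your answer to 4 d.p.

r = Cov(u,v) / (s_u · s_v) = -29.39 / (21.84 × 1.45)
  = -29.39 / 31.6680 ≈ -0.9281

-0.9281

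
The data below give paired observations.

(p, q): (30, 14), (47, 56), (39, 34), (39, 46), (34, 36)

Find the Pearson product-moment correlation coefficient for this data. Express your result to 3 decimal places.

0.914

n = 5, Σp = 189, Σq = 186, Σp² = 7307, Σq² = 7900, Σpq = 7396
nΣpq − ΣpΣq = 36980 − 35154 = 1826
nΣp² − (Σp)² = 36535 − 35721 = 814; nΣq² − (Σq)² = 39500 − 34596 = 4904
r = 1826 / √(814 × 4904) = 1826 / 1997.9630 ≈ 0.914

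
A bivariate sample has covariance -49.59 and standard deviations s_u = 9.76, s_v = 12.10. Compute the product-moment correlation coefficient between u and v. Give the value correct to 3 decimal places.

r = Cov(u,v) / (s_u · s_v) = -49.59 / (9.76 × 12.10)
  = -49.59 / 118.0960 ≈ -0.420

-0.420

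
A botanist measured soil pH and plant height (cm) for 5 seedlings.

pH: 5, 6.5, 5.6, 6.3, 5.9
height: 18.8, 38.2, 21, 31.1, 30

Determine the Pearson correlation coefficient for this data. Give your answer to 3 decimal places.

n = 5, Σx = 29.3, Σy = 139.1, Σx² = 173.11, Σy² = 4120.89, Σxy = 832.83
nΣxy − ΣxΣy = 4164.15 − 4075.63 = 88.52
nΣx² − (Σx)² = 865.55 − 858.49 = 7.06; nΣy² − (Σy)² = 20604.45 − 19348.81 = 1255.64
r = 88.52 / √(7.06 × 1255.64) = 88.52 / 94.1532 ≈ 0.940

0.940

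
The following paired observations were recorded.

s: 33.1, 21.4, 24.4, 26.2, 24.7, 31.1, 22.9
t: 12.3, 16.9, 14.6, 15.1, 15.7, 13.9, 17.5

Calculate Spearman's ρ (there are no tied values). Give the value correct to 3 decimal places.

-0.857

Rank s: 7, 1, 3, 5, 4, 6, 2
Rank t: 1, 6, 3, 4, 5, 2, 7
d = rank(s) − rank(t): 6, -5, 0, 1, -1, 4, -5; Σd² = 104
ρ = 1 − 6Σd² / [n(n²−1)] = 1 − 6×104 / (7×48) = 1 − 624/336 ≈ -0.857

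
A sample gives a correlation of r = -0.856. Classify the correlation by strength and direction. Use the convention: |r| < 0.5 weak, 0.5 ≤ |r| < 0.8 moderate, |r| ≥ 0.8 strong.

strong negative

r = -0.856 < 0 so the relationship is negative.
|r| = 0.856, which falls in the strong range.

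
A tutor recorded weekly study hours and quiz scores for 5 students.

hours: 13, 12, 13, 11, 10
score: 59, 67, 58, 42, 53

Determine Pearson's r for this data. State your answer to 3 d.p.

n = 5, Σx = 59, Σy = 279, Σx² = 703, Σy² = 15907, Σxy = 3317
nΣxy − ΣxΣy = 16585 − 16461 = 124
nΣx² − (Σx)² = 3515 − 3481 = 34; nΣy² − (Σy)² = 79535 − 77841 = 1694
r = 124 / √(34 × 1694) = 124 / 239.9917 ≈ 0.517

0.517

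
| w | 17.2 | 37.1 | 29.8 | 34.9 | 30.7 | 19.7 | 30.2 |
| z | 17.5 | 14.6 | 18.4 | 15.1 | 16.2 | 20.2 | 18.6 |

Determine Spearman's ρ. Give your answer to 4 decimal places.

Rank w: 1, 7, 3, 6, 5, 2, 4
Rank z: 4, 1, 5, 2, 3, 7, 6
d = rank(w) − rank(z): -3, 6, -2, 4, 2, -5, -2; Σd² = 98
ρ = 1 − 6Σd² / [n(n²−1)] = 1 − 6×98 / (7×48) = 1 − 588/336 ≈ -0.7500

-0.7500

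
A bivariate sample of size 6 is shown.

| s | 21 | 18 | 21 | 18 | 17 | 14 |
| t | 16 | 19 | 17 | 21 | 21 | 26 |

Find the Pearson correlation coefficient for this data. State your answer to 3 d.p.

-0.974

n = 6, Σs = 109, Σt = 120, Σs² = 2015, Σt² = 2464, Σst = 2134
nΣst − ΣsΣt = 12804 − 13080 = -276
nΣs² − (Σs)² = 12090 − 11881 = 209; nΣt² − (Σt)² = 14784 − 14400 = 384
r = -276 / √(209 × 384) = -276 / 283.2949 ≈ -0.974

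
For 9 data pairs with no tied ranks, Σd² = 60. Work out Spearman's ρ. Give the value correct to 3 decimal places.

ρ = 1 − 6Σd² / [n(n²−1)] = 1 − 6×60 / (9×80)
  = 1 − 360/720 = 1 − 0.5000 ≈ 0.500

0.500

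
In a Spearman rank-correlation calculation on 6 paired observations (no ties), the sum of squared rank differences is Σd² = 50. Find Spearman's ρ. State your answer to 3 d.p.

ρ = 1 − 6Σd² / [n(n²−1)] = 1 − 6×50 / (6×35)
  = 1 − 300/210 = 1 − 1.4286 ≈ -0.429

-0.429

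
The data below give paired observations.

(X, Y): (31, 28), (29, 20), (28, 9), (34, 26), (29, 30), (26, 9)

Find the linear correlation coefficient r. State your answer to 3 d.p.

n = 6, ΣX = 177, ΣY = 122, ΣX² = 5259, ΣY² = 2922, ΣXY = 3688
nΣXY − ΣXΣY = 22128 − 21594 = 534
nΣX² − (ΣX)² = 31554 − 31329 = 225; nΣY² − (ΣY)² = 17532 − 14884 = 2648
r = 534 / √(225 × 2648) = 534 / 771.8808 ≈ 0.692

0.692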